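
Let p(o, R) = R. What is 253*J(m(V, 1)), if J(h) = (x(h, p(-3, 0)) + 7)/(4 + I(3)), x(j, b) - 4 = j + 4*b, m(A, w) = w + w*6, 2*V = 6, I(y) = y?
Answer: 4554/7 ≈ 650.57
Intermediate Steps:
V = 3 (V = (½)*6 = 3)
m(A, w) = 7*w (m(A, w) = w + 6*w = 7*w)
x(j, b) = 4 + j + 4*b (x(j, b) = 4 + (j + 4*b) = 4 + j + 4*b)
J(h) = 11/7 + h/7 (J(h) = ((4 + h + 4*0) + 7)/(4 + 3) = ((4 + h + 0) + 7)/7 = ((4 + h) + 7)*(⅐) = (11 + h)*(⅐) = 11/7 + h/7)
253*J(m(V, 1)) = 253*(11/7 + (7*1)/7) = 253*(11/7 + (⅐)*7) = 253*(11/7 + 1) = 253*(18/7) = 4554/7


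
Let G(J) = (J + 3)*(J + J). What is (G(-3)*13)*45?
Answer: 0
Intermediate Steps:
G(J) = 2*J*(3 + J) (G(J) = (3 + J)*(2*J) = 2*J*(3 + J))
(G(-3)*13)*45 = ((2*(-3)*(3 - 3))*13)*45 = ((2*(-3)*0)*13)*45 = (0*13)*45 = 0*45 = 0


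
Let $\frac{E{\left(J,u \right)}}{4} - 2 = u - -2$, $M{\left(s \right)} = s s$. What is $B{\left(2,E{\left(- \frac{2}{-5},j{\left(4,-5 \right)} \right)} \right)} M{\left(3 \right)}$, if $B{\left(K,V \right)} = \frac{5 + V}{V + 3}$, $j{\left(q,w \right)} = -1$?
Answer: $\frac{51}{5} \approx 10.2$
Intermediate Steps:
$M{\left(s \right)} = s^{2}$
$E{\left(J,u \right)} = 16 + 4 u$ ($E{\left(J,u \right)} = 8 + 4 \left(u - -2\right) = 8 + 4 \left(u + 2\right) = 8 + 4 \left(2 + u\right) = 8 + \left(8 + 4 u\right) = 16 + 4 u$)
$B{\left(K,V \right)} = \frac{5 + V}{3 + V}$
$B{\left(2,E{\left(- \frac{2}{-5},j{\left(4,-5 \right)} \right)} \right)} M{\left(3 \right)} = \frac{5 + \left(16 + 4 \left(-1\right)\right)}{3 + \left(16 + 4 \left(-1\right)\right)} 3^{2} = \frac{5 + \left(16 - 4\right)}{3 + \left(16 - 4\right)} 9 = \frac{5 + 12}{3 + 12} \cdot 9 = \frac{1}{15} \cdot 17 \cdot 9 = \frac{17}{15} \cdot 9 = \frac{51}{5}$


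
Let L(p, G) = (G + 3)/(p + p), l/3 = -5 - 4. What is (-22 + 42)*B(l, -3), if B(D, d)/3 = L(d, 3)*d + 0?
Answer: 180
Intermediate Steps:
l = -27 (l = 3*(-5 - 4) = 3*(-9) = -27)
L(p, G) = (3 + G)/(2*p) (L(p, G) = (3 + G)/((2*p)) = (3 + G)*(1/(2*p)) = (3 + G)/(2*p))
B(D, d) = 9 (B(D, d) = 3*(((3 + 3)/(2*d))*d + 0) = 3*(((½)*6/d)*d + 0) = 3*((3/d)*d + 0) = 3*(3 + 0) = 3*3 = 9)
(-22 + 42)*B(l, -3) = (-22 + 42)*9 = 20*9 = 180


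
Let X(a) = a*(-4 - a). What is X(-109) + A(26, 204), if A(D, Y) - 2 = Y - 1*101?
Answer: -11340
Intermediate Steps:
A(D, Y) = -99 + Y (A(D, Y) = 2 + (Y - 1*101) = 2 + (Y - 101) = 2 + (-101 + Y) = -99 + Y)
X(-109) + A(26, 204) = -1*(-109)*(4 - 109) + (-99 + 204) = -1*(-109)*(-105) + 105 = -11445 + 105 = -11340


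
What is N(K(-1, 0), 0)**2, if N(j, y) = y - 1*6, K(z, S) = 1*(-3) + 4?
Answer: 36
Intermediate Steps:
K(z, S) = 1 (K(z, S) = -3 + 4 = 1)
N(j, y) = -6 + y (N(j, y) = y - 6 = -6 + y)
N(K(-1, 0), 0)**2 = (-6 + 0)**2 = (-6)**2 = 36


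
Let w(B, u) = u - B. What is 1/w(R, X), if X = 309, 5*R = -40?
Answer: 1/317 ≈ 0.0031546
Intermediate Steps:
R = -8 (R = (⅕)*(-40) = -8)
1/w(R, X) = 1/(309 - 1*(-8)) = 1/(309 + 8) = 1/317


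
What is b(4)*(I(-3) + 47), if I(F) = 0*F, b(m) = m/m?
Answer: 47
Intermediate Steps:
b(m) = 1
I(F) = 0
b(4)*(I(-3) + 47) = 1*(0 + 47) = 1*47 = 47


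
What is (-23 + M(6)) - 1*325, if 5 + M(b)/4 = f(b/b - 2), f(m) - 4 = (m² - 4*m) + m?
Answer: -336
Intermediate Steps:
f(m) = 4 + m² - 3*m (f(m) = 4 + ((m² - 4*m) + m) = 4 + (m² - 3*m) = 4 + m² - 3*m)
M(b) = 12 (M(b) = -20 + 4*(4 + (b/b - 2)² - 3*(b/b - 2)) = -20 + 4*(4 + (1 - 2)² - 3*(1 - 2)) = -20 + 4*(4 + (-1)² - 3*(-1)) = -20 + 4*(4 + 1 + 3) = -20 + 4*8 = -20 + 32 = 12)
(-23 + M(6)) - 1*325 = (-23 + 12) - 1*325 = -11 - 325 = -336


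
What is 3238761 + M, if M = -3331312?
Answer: -92551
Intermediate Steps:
3238761 + M = 3238761 - 3331312 = -92551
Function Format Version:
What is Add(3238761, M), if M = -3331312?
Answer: -92551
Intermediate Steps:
Add(3238761, M) = Add(3238761, -3331312) = -92551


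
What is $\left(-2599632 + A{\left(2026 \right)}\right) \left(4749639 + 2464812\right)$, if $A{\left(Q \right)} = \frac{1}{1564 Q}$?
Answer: $- \frac{59428032482011030797}{3168664} \approx -1.8755 \cdot 10^{13}$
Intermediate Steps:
$A{\left(Q \right)} = \frac{1}{1564 Q}$
$\left(-2599632 + A{\left(2026 \right)}\right) \left(4749639 + 2464812\right) = \left(-2599632 + \frac{1}{1564 \cdot 2026}\right) \left(4749639 + 2464812\right) = \left(-2599632 + \frac{1}{1564} \cdot \frac{1}{2026}\right) 7214451 = \left(-2599632 + \frac{1}{3168664}\right) 7214451 = \left(- \frac{8237360331647}{3168664}\right) 7214451 = - \frac{59428032482011030797}{3168664}$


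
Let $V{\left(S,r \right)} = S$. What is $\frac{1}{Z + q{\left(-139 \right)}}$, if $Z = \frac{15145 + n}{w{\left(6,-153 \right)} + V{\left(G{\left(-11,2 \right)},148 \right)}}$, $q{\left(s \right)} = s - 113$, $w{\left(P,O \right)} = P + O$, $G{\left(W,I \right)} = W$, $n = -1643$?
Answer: $- \frac{79}{26659} \approx -0.0029634$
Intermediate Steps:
$w{\left(P,O \right)} = O + P$
$q{\left(s \right)} = -113 + s$ ($q{\left(s \right)} = s - 113 = -113 + s$)
$Z = - \frac{6751}{79}$ ($Z = \frac{15145 - 1643}{\left(-153 + 6\right) - 11} = \frac{13502}{-147 - 11} = \frac{13502}{-158} = 13502 \left(- \frac{1}{158}\right) = - \frac{6751}{79} \approx -85.456$)
$\frac{1}{Z + q{\left(-139 \right)}} = \frac{1}{- \frac{6751}{79} - 252} = \frac{1}{- \frac{26659}{79}} = - \frac{79}{26659}$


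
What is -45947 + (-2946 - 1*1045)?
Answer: -49938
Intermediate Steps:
-45947 + (-2946 - 1*1045) = -45947 + (-2946 - 1045) = -45947 - 3991 = -49938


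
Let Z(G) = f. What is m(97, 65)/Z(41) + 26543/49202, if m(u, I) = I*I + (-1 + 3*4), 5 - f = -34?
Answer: 69818283/639626 ≈ 109.15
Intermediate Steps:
f = 39 (f = 5 - 1*(-34) = 5 + 34 = 39)
m(u, I) = 11 + I² (m(u, I) = I² + (-1 + 12) = I² + 11 = 11 + I²)
Z(G) = 39
m(97, 65)/Z(41) + 26543/49202 = (11 + 65²)/39 + 26543/49202 = (11 + 4225)*(1/39) + 26543*(1/49202) = 4236*(1/39) + 26543/49202 = 1412/13 + 26543/49202 = 69818283/639626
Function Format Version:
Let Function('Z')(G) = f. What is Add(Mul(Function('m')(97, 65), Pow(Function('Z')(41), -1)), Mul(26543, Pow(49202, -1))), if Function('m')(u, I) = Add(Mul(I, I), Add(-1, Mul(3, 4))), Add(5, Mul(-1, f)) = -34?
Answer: Rational(69818283, 639626) ≈ 109.15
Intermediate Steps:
f = 39 (f = Add(5, Mul(-1, -34)) = Add(5, 34) = 39)
Function('m')(u, I) = Add(11, Pow(I, 2)) (Function('m')(u, I) = Add(Pow(I, 2), Add(-1, 12)) = Add(Pow(I, 2), 11) = Add(11, Pow(I, 2)))
Function('Z')(G) = 39
Add(Mul(Function('m')(97, 65), Pow(Function('Z')(41), -1)), Mul(26543, Pow(49202, -1))) = Add(Mul(Add(11, Pow(65, 2)), Pow(39, -1)), Mul(26543, Pow(49202, -1))) = Add(Mul(Add(11, 4225), Rational(1, 39)), Mul(26543, Rational(1, 49202))) = Add(Mul(4236, Rational(1, 39)), Rational(26543, 49202)) = Add(Rational(1412, 13), Rational(26543, 49202)) = Rational(69818283, 639626)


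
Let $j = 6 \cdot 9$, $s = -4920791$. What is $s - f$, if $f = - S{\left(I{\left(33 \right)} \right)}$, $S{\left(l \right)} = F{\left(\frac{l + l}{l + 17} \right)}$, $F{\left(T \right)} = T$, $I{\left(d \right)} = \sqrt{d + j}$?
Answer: $- \frac{496999978}{101} + \frac{17 \sqrt{87}}{101} \approx -4.9208 \cdot 10^{6}$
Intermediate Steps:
$j = 54$
$I{\left(d \right)} = \sqrt{54 + d}$ ($I{\left(d \right)} = \sqrt{d + 54} = \sqrt{54 + d}$)
$S{\left(l \right)} = \frac{2 l}{17 + l}$ ($S{\left(l \right)} = \frac{l + l}{l + 17} = \frac{2 l}{17 + l}$)
$f = - \frac{2 \sqrt{87}}{17 + \sqrt{87}}$ ($f = - \frac{2 \sqrt{54 + 33}}{17 + \sqrt{54 + 33}} = - \frac{2 \sqrt{87}}{17 + \sqrt{87}} \approx -0.70857$)
$s - f = -4920791 - \left(\frac{87}{101} - \frac{17 \sqrt{87}}{101}\right) = - \frac{496999978}{101} + \frac{17 \sqrt{87}}{101}$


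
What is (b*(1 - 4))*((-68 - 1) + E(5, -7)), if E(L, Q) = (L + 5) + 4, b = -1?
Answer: -165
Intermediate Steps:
E(L, Q) = 9 + L (E(L, Q) = (5 + L) + 4 = 9 + L)
(b*(1 - 4))*((-68 - 1) + E(5, -7)) = (-(1 - 4))*((-68 - 1) + (9 + 5)) = (-1*(-3))*(-69 + 14) = 3*(-55) = -165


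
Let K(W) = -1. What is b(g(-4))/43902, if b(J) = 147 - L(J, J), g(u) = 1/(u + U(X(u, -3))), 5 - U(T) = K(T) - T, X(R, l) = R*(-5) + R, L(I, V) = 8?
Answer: 139/43902 ≈ 0.0031661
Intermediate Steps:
X(R, l) = -4*R (X(R, l) = -5*R + R = -4*R)
U(T) = 6 + T (U(T) = 5 - (-1 - T) = 5 + (1 + T) = 6 + T)
g(u) = 1/(6 - 3*u) (g(u) = 1/(u + (6 - 4*u)) = 1/(6 - 3*u))
b(J) = 139 (b(J) = 147 - 1*8 = 147 - 8 = 139)
b(g(-4))/43902 = 139/43902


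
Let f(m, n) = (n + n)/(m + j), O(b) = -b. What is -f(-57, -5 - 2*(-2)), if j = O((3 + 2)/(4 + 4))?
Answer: -16/461 ≈ -0.034707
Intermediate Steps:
j = -5/8 (j = -(3 + 2)/(4 + 4) = -5/8 ≈ -0.62500)
f(m, n) = 2*n/(-5/8 + m) (f(m, n) = (n + n)/(m - 5/8) = (2*n)/(-5/8 + m) = 2*n/(-5/8 + m))
-f(-57, -5 - 2*(-2)) = -16*(-5 - 2*(-2))/(-5 + 8*(-57)) = -16*(-5 + 4)/(-5 - 456) = -16*(-1)/(-461) = -16*(-1)*(-1)/461 = -1*16/461 = -16/461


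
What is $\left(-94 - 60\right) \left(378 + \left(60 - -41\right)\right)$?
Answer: $-73766$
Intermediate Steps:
$\left(-94 - 60\right) \left(378 + \left(60 - -41\right)\right) = - 154 \left(378 + \left(60 + 41\right)\right) = - 154 \left(378 + 101\right) = \left(-154\right) 479 = -73766$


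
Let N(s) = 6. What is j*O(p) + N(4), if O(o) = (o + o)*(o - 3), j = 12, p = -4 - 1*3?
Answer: 1686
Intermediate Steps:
p = -7 (p = -4 - 3 = -7)
O(o) = 2*o*(-3 + o) (O(o) = (2*o)*(-3 + o) = 2*o*(-3 + o))
j*O(p) + N(4) = 12*(2*(-7)*(-3 - 7)) + 6 = 12*(2*(-7)*(-10)) + 6 = 12*140 + 6 = 1680 + 6 = 1686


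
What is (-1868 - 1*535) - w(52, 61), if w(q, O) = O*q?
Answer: -5575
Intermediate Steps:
(-1868 - 1*535) - w(52, 61) = (-1868 - 1*535) - 61*52 = (-1868 - 535) - 1*3172 = -2403 - 3172 = -5575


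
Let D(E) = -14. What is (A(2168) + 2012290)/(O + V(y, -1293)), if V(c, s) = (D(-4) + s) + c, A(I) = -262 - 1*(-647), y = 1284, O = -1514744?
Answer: -2012675/1514767 ≈ -1.3287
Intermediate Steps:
A(I) = 385 (A(I) = -262 + 647 = 385)
V(c, s) = -14 + c + s (V(c, s) = (-14 + s) + c = -14 + c + s)
(A(2168) + 2012290)/(O + V(y, -1293)) = (385 + 2012290)/(-1514744 + (-14 + 1284 - 1293)) = 2012675/(-1514744 - 23) = 2012675/(-1514767) = 2012675*(-1/1514767) = -2012675/1514767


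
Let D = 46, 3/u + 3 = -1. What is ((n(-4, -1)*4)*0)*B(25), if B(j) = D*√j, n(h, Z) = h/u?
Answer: 0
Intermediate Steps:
u = -¾ (u = 3/(-3 - 1) = 3/(-4) = 3*(-¼) = -¾ ≈ -0.75000)
n(h, Z) = -4*h/3 (n(h, Z) = h/(-¾) = h*(-4/3) = -4*h/3)
B(j) = 46*√j
((n(-4, -1)*4)*0)*B(25) = ((-4/3*(-4)*4)*0)*(46*√25) = (((16/3)*4)*0)*(46*5) = ((64/3)*0)*230 = 0*230 = 0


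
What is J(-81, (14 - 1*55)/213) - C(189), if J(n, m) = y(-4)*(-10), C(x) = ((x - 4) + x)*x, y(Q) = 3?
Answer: -70716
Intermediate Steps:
C(x) = x*(-4 + 2*x) (C(x) = ((-4 + x) + x)*x = (-4 + 2*x)*x = x*(-4 + 2*x))
J(n, m) = -30 (J(n, m) = 3*(-10) = -30)
J(-81, (14 - 1*55)/213) - C(189) = -30 - 2*189*(-2 + 189) = -30 - 2*189*187 = -30 - 1*70686 = -30 - 70686 = -70716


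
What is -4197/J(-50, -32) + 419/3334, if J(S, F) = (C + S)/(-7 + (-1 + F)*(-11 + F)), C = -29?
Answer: 19757863877/263386 ≈ 75015.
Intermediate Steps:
J(S, F) = (-29 + S)/(-7 + (-1 + F)*(-11 + F))
-4197/J(-50, -32) + 419/3334 = -4197*(4 + (-32)**2 - 12*(-32))/(-29 - 50) + 419/3334 = -4197/(-79/(4 + 1024 + 384)) + 419*(1/3334) = -4197/(-79/1412) + 419/3334 = -4197*(-1412/79) + 419/3334 = 5926164/79 + 419/3334 = 19757863877/263386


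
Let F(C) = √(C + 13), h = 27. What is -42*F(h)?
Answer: -84*√10 ≈ -265.63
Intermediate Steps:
F(C) = √(13 + C)
-42*F(h) = -42*√(13 + 27) = -84*√10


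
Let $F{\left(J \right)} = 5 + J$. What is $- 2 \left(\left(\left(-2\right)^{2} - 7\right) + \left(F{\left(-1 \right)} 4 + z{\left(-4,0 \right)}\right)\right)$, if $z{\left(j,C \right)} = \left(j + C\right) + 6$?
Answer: $-30$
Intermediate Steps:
$z{\left(j,C \right)} = 6 + C + j$ ($z{\left(j,C \right)} = \left(C + j\right) + 6 = 6 + C + j$)
$- 2 \left(\left(\left(-2\right)^{2} - 7\right) + \left(F{\left(-1 \right)} 4 + z{\left(-4,0 \right)}\right)\right) = - 2 \left(\left(\left(-2\right)^{2} - 7\right) + \left(\left(5 - 1\right) 4 + \left(6 + 0 - 4\right)\right)\right) = - 2 \left(\left(4 - 7\right) + \left(4 \cdot 4 + 2\right)\right) = - 2 \left(-3 + \left(16 + 2\right)\right) = - 2 \left(-3 + 18\right) = \left(-2\right) 15 = -30$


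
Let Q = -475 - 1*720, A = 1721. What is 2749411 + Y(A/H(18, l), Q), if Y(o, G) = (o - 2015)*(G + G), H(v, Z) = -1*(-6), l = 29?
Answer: 20639188/3 ≈ 6.8797e+6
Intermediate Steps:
H(v, Z) = 6
Q = -1195 (Q = -475 - 720 = -1195)
Y(o, G) = 2*G*(-2015 + o) (Y(o, G) = (-2015 + o)*(2*G) = 2*G*(-2015 + o))
2749411 + Y(A/H(18, l), Q) = 2749411 + 2*(-1195)*(-2015 + 1721/6) = 2749411 + 2*(-1195)*(-10369/6) = 2749411 + 12390955/3 = 20639188/3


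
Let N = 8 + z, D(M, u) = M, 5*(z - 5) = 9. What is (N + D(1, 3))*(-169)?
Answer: -13351/5 ≈ -2670.2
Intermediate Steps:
z = 34/5 (z = 5 + (⅕)*9 = 5 + 9/5 = 34/5 ≈ 6.8000)
N = 74/5 (N = 8 + 34/5 = 74/5 ≈ 14.800)
(N + D(1, 3))*(-169) = (74/5 + 1)*(-169) = (79/5)*(-169) = -13351/5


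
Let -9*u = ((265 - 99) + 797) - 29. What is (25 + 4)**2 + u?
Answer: 6635/9 ≈ 737.22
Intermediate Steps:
u = -934/9 (u = -(((265 - 99) + 797) - 29)/9 = -((166 + 797) - 29)/9 = -(963 - 29)/9 = -1/9*934 = -934/9 ≈ -103.78)
(25 + 4)**2 + u = (25 + 4)**2 - 934/9 = 29**2 - 934/9 = 841 - 934/9 = 6635/9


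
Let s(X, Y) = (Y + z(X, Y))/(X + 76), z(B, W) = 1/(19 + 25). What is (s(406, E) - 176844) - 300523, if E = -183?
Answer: -10124007387/21208 ≈ -4.7737e+5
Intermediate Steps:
z(B, W) = 1/44
s(X, Y) = (1/44 + Y)/(76 + X) (s(X, Y) = (Y + 1/44)/(X + 76) = (1/44 + Y)/(76 + X))
(s(406, E) - 176844) - 300523 = ((1/44 - 183)/(76 + 406) - 176844) - 300523 = (-8051/44/482 - 176844) - 300523 = ((1/482)*(-8051/44) - 176844) - 300523 = (-8051/21208 - 176844) - 300523 = -3750515603/21208 - 300523 = -10124007387/21208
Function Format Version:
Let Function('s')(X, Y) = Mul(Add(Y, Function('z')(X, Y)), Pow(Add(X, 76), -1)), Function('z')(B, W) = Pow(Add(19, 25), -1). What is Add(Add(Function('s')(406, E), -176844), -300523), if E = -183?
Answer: Rational(-10124007387, 21208) ≈ -4.7737e+5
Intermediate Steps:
Function('z')(B, W) = Rational(1, 44) (Function('z')(B, W) = Pow(44, -1) = Rational(1, 44))
Function('s')(X, Y) = Mul(Pow(Add(76, X), -1), Add(Rational(1, 44), Y)) (Function('s')(X, Y) = Mul(Add(Y, Rational(1, 44)), Pow(Add(X, 76), -1)) = Mul(Add(Rational(1, 44), Y), Pow(Add(76, X), -1)) = Mul(Pow(Add(76, X), -1), Add(Rational(1, 44), Y)))
Add(Add(Function('s')(406, E), -176844), -300523) = Add(Add(Mul(Pow(Add(76, 406), -1), Add(Rational(1, 44), -183)), -176844), -300523) = Add(Add(Mul(Pow(482, -1), Rational(-8051, 44)), -176844), -300523) = Add(Add(Mul(Rational(1, 482), Rational(-8051, 44)), -176844), -300523) = Add(Add(Rational(-8051, 21208), -176844), -300523) = Add(Rational(-3750515603, 21208), -300523) = Rational(-10124007387, 21208)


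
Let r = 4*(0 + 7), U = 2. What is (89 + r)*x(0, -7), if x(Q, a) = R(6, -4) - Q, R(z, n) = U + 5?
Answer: 819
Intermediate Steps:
R(z, n) = 7 (R(z, n) = 2 + 5 = 7)
x(Q, a) = 7 - Q
r = 28 (r = 4*7 = 28)
(89 + r)*x(0, -7) = (89 + 28)*(7 - 1*0) = 117*(7 + 0) = 117*7 = 819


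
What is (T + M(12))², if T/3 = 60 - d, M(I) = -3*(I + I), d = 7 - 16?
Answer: 18225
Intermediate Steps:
d = -9
M(I) = -6*I
T = 207 (T = 3*(60 - 1*(-9)) = 3*(60 + 9) = 3*69 = 207)
(T + M(12))² = (207 - 6*12)² = (207 - 72)² = 135² = 18225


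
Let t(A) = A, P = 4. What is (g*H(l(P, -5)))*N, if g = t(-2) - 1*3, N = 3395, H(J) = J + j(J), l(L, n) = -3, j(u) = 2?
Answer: 16975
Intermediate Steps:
H(J) = 2 + J (H(J) = J + 2 = 2 + J)
g = -5 (g = -2 - 1*3 = -2 - 3 = -5)
(g*H(l(P, -5)))*N = -5*(2 - 3)*3395 = -5*(-1)*3395 = 5*3395 = 16975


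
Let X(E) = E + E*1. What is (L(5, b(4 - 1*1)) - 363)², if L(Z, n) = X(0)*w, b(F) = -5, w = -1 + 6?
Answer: 131769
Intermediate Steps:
X(E) = 2*E (X(E) = E + E = 2*E)
w = 5
L(Z, n) = 0 (L(Z, n) = (2*0)*5 = 0*5 = 0)
(L(5, b(4 - 1*1)) - 363)² = (0 - 363)² = (-363)² = 131769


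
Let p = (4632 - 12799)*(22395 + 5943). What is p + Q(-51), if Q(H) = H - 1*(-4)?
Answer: -231436493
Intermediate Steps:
p = -231436446 (p = -8167*28338 = -231436446)
Q(H) = 4 + H (Q(H) = H + 4 = 4 + H)
p + Q(-51) = -231436446 + (4 - 51) = -231436446 - 47 = -231436493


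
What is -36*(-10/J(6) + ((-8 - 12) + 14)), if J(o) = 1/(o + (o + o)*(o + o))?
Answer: 54216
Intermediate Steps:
J(o) = 1/(o + 4*o**2) (J(o) = 1/(o + (2*o)*(2*o)) = 1/(o + 4*o**2))
-36*(-10/J(6) + ((-8 - 12) + 14)) = -36*(-10/(1/(6*(1 + 4*6))) + ((-8 - 12) + 14)) = -36*(-10/(1/(6*(1 + 24))) + (-20 + 14)) = -36*(-10/((1/6)/25) - 6) = -36*(-10/((1/6)*(1/25)) - 6) = -36*(-10/1/150 - 6) = -36*(-10*150 - 6) = -36*(-1500 - 6) = -36*(-1506) = 54216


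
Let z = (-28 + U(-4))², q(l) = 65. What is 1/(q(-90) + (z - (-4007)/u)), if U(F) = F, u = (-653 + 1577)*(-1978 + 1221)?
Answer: 699468/761716645 ≈ 0.00091828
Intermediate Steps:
u = -699468 (u = 924*(-757) = -699468)
z = 1024 (z = (-28 - 4)² = (-32)² = 1024)
1/(q(-90) + (z - (-4007)/u)) = 1/(65 + (1024 - (-4007)/(-699468))) = 1/(65 + (1024 - (-4007)*(-1)/699468)) = 1/(65 + (1024 - 1*4007/699468)) = 1/(65 + (1024 - 4007/699468)) = 1/(65 + 716251225/699468) = 1/(761716645/699468) = 699468/761716645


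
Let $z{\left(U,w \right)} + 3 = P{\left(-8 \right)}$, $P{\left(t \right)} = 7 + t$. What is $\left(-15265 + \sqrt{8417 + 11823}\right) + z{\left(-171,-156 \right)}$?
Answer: $-15269 + 4 \sqrt{1265} \approx -15127.0$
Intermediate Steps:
$z{\left(U,w \right)} = -4$ ($z{\left(U,w \right)} = -3 + \left(7 - 8\right) = -3 - 1 = -4$)
$\left(-15265 + \sqrt{8417 + 11823}\right) + z{\left(-171,-156 \right)} = \left(-15265 + \sqrt{8417 + 11823}\right) - 4 = \left(-15265 + \sqrt{20240}\right) - 4 = \left(-15265 + 4 \sqrt{1265}\right) - 4 = -15269 + 4 \sqrt{1265}$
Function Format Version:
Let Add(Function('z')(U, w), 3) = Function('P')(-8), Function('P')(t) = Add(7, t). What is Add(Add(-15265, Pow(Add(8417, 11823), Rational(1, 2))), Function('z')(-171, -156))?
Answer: Add(-15269, Mul(4, Pow(1265, Rational(1, 2)))) ≈ -15127.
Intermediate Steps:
Function('z')(U, w) = -4 (Function('z')(U, w) = Add(-3, Add(7, -8)) = Add(-3, -1) = -4)
Add(Add(-15265, Pow(Add(8417, 11823), Rational(1, 2))), Function('z')(-171, -156)) = Add(Add(-15265, Pow(Add(8417, 11823), Rational(1, 2))), -4) = Add(Add(-15265, Pow(20240, Rational(1, 2))), -4) = Add(Add(-15265, Mul(4, Pow(1265, Rational(1, 2)))), -4) = Add(-15269, Mul(4, Pow(1265, Rational(1, 2))))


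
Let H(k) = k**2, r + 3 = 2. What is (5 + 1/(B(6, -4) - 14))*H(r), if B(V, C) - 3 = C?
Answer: 74/15 ≈ 4.9333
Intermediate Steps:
r = -1 (r = -3 + 2 = -1)
B(V, C) = 3 + C
(5 + 1/(B(6, -4) - 14))*H(r) = (5 + 1/((3 - 4) - 14))*(-1)**2 = (5 + 1/(-1 - 14))*1 = (5 + 1/(-15))*1 = (5 - 1/15)*1 = (74/15)*1 = 74/15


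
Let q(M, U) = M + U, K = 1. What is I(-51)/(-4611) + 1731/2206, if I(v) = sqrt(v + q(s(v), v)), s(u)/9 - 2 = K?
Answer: 1731/2206 - 5*I*sqrt(3)/4611 ≈ 0.78468 - 0.0018782*I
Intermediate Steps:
s(u) = 27 (s(u) = 18 + 9*1 = 18 + 9 = 27)
I(v) = sqrt(27 + 2*v) (I(v) = sqrt(v + (27 + v)) = sqrt(27 + 2*v))
I(-51)/(-4611) + 1731/2206 = sqrt(27 + 2*(-51))/(-4611) + 1731/2206 = sqrt(27 - 102)*(-1/4611) + 1731*(1/2206) = sqrt(-75)*(-1/4611) + 1731/2206 = (5*I*sqrt(3))*(-1/4611) + 1731/2206 = -5*I*sqrt(3)/4611 + 1731/2206 = 1731/2206 - 5*I*sqrt(3)/4611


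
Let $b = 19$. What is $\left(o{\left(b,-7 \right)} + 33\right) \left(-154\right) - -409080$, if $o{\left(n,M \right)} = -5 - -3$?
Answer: $404306$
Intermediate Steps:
$o{\left(n,M \right)} = -2$ ($o{\left(n,M \right)} = -5 + 3 = -2$)
$\left(o{\left(b,-7 \right)} + 33\right) \left(-154\right) - -409080 = \left(-2 + 33\right) \left(-154\right) - -409080 = 31 \left(-154\right) + 409080 = -4774 + 409080 = 404306$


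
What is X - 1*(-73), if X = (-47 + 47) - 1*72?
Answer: 1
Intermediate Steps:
X = -72 (X = 0 - 72 = -72)
X - 1*(-73) = -72 - 1*(-73) = -72 + 73 = 1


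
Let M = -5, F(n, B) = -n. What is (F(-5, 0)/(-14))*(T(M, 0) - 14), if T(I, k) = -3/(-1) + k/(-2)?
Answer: 55/14 ≈ 3.9286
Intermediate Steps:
T(I, k) = 3 - k/2 (T(I, k) = -3*(-1) + k*(-½) = 3 - k/2)
(F(-5, 0)/(-14))*(T(M, 0) - 14) = (-1*(-5)/(-14))*((3 - ½*0) - 14) = (5*(-1/14))*((3 + 0) - 14) = -5*(3 - 14)/14 = -5/14*(-11) = 55/14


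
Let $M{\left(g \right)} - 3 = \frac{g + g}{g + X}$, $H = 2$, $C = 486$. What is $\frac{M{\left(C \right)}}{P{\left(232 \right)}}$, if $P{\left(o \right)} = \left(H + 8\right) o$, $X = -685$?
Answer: $- \frac{75}{92336} \approx -0.00081225$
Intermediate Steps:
$P{\left(o \right)} = 10 o$ ($P{\left(o \right)} = \left(2 + 8\right) o = 10 o$)
$M{\left(g \right)} = 3 + \frac{2 g}{-685 + g}$ ($M{\left(g \right)} = 3 + \frac{g + g}{g - 685} = 3 + \frac{2 g}{-685 + g}$)
$\frac{M{\left(C \right)}}{P{\left(232 \right)}} = \frac{5 \frac{1}{-685 + 486} \left(-411 + 486\right)}{10 \cdot 232} = \frac{5 \frac{1}{-199} \cdot 75}{2320} = 5 \left(- \frac{1}{199}\right) 75 \cdot \frac{1}{2320} = \left(- \frac{375}{199}\right) \frac{1}{2320} = - \frac{75}{92336}$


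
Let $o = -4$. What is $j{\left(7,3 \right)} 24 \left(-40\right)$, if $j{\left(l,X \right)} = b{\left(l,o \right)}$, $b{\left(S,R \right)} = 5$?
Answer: $-4800$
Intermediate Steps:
$j{\left(l,X \right)} = 5$
$j{\left(7,3 \right)} 24 \left(-40\right) = 5 \cdot 24 \left(-40\right) = 120 \left(-40\right) = -4800$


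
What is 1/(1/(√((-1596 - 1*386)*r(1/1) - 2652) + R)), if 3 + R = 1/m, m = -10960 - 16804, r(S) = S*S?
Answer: -83293/27764 + I*√4634 ≈ -3.0 + 68.073*I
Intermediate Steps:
r(S) = S²
m = -27764
R = -83293/27764 (R = -3 + 1/(-27764) = -3 - 1/27764 = -83293/27764 ≈ -3.0000)
1/(1/(√((-1596 - 1*386)*r(1/1) - 2652) + R)) = 1/(1/(√((-1596 - 1*386)*(1/1)² - 2652) - 83293/27764)) = 1/(1/(√((-1596 - 386)*1² - 2652) - 83293/27764)) = 1/(1/(√(-1982*1 - 2652) - 83293/27764)) = 1/(1/(√(-1982 - 2652) - 83293/27764)) = 1/(1/(√(-4634) - 83293/27764)) = 1/(1/(I*√4634 - 83293/27764)) = 1/(1/(-83293/27764 + I*√4634)) = -83293/27764 + I*√4634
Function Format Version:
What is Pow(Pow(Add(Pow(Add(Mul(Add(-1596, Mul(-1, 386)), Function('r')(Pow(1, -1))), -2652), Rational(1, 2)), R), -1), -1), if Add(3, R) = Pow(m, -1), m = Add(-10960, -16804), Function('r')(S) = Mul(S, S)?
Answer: Add(Rational(-83293, 27764), Mul(I, Pow(4634, Rational(1, 2)))) ≈ Add(-3.0000, Mul(68.073, I))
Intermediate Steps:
Function('r')(S) = Pow(S, 2)
m = -27764
R = Rational(-83293, 27764) (R = Add(-3, Pow(-27764, -1)) = Add(-3, Rational(-1, 27764)) = Rational(-83293, 27764) ≈ -3.0000)
Pow(Pow(Add(Pow(Add(Mul(Add(-1596, Mul(-1, 386)), Function('r')(Pow(1, -1))), -2652), Rational(1, 2)), R), -1), -1) = Pow(Pow(Add(Pow(Add(Mul(Add(-1596, Mul(-1, 386)), Pow(Pow(1, -1), 2)), -2652), Rational(1, 2)), Rational(-83293, 27764)), -1), -1) = Pow(Pow(Add(Pow(Add(Mul(Add(-1596, -386), Pow(1, 2)), -2652), Rational(1, 2)), Rational(-83293, 27764)), -1), -1) = Pow(Pow(Add(Pow(Add(Mul(-1982, 1), -2652), Rational(1, 2)), Rational(-83293, 27764)), -1), -1) = Pow(Pow(Add(Pow(Add(-1982, -2652), Rational(1, 2)), Rational(-83293, 27764)), -1), -1) = Pow(Pow(Add(Pow(-4634, Rational(1, 2)), Rational(-83293, 27764)), -1), -1) = Pow(Pow(Add(Mul(I, Pow(4634, Rational(1, 2))), Rational(-83293, 27764)), -1), -1) = Pow(Pow(Add(Rational(-83293, 27764), Mul(I, Pow(4634, Rational(1, 2)))), -1), -1) = Add(Rational(-83293, 27764), Mul(I, Pow(4634, Rational(1, 2))))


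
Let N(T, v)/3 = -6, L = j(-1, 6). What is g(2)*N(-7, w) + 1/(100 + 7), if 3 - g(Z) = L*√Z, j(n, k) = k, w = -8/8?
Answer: -5777/107 + 108*√2 ≈ 98.744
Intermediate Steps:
w = -1 (w = -8*⅛ = -1)
L = 6
N(T, v) = -18 (N(T, v) = 3*(-6) = -18)
g(Z) = 3 - 6*√Z
g(2)*N(-7, w) + 1/(100 + 7) = (3 - 6*√2)*(-18) + 1/(100 + 7) = (-54 + 108*√2) + 1/107 = -5777/107 + 108*√2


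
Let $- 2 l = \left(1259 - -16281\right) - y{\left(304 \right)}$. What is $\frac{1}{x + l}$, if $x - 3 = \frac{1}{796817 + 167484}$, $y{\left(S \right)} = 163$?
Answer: $- \frac{1928602}{16750872669} \approx -0.00011513$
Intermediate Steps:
$l = - \frac{17377}{2}$ ($l = - \frac{\left(1259 - -16281\right) - 163}{2} = - \frac{\left(1259 + 16281\right) - 163}{2} = - \frac{17540 - 163}{2} = \left(- \frac{1}{2}\right) 17377 = - \frac{17377}{2} \approx -8688.5$)
$x = \frac{2892904}{964301}$ ($x = 3 + \frac{1}{796817 + 167484} = 3 + \frac{1}{964301} = \frac{2892904}{964301} \approx 3.0$)
$\frac{1}{x + l} = \frac{1}{\frac{2892904}{964301} - \frac{17377}{2}} = \frac{1}{- \frac{16750872669}{1928602}} = - \frac{1928602}{16750872669}$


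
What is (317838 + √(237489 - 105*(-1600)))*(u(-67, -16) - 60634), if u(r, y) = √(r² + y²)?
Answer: -(60634 - √4745)*(317838 + √405489) ≈ -1.9288e+10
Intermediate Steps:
(317838 + √(237489 - 105*(-1600)))*(u(-67, -16) - 60634) = (317838 + √(237489 - 105*(-1600)))*(√((-67)² + (-16)²) - 60634) = (317838 + √(237489 + 168000))*(√(4489 + 256) - 60634) = (317838 + √405489)*(√4745 - 60634) = (317838 + √405489)*(-60634 + √4745) = (-60634 + √4745)*(317838 + √405489)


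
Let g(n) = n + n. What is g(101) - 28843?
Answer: -28641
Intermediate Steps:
g(n) = 2*n
g(101) - 28843 = 2*101 - 28843 = 202 - 28843 = -28641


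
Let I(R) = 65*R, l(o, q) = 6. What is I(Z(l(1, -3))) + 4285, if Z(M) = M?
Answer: 4675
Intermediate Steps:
I(Z(l(1, -3))) + 4285 = 65*6 + 4285 = 390 + 4285 = 4675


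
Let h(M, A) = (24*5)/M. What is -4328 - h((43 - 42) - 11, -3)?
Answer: -4316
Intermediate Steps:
h(M, A) = 120/M
-4328 - h((43 - 42) - 11, -3) = -4328 - 120/((43 - 42) - 11) = -4328 - 120/(1 - 11) = -4328 - 120/(-10) = -4328 - 120*(-1)/10 = -4328 - 1*(-12) = -4328 + 12 = -4316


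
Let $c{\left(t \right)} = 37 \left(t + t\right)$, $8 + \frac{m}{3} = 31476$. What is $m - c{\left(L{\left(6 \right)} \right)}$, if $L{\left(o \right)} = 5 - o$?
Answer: $94478$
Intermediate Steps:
$m = 94404$ ($m = -24 + 3 \cdot 31476 = -24 + 94428 = 94404$)
$c{\left(t \right)} = 74 t$ ($c{\left(t \right)} = 37 \cdot 2 t = 74 t$)
$m - c{\left(L{\left(6 \right)} \right)} = 94404 - 74 \left(5 - 6\right) = 94404 - 74 \left(-1\right) = 94404 - -74 = 94404 + 74 = 94478$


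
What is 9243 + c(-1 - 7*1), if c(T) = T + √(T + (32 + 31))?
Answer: 9235 + √55 ≈ 9242.4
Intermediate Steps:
c(T) = T + √(63 + T) (c(T) = T + √(T + 63) = T + √(63 + T))
9243 + c(-1 - 7*1) = 9243 + ((-1 - 7*1) + √(63 + (-1 - 7*1))) = 9243 + ((-1 - 7) + √(63 + (-1 - 7))) = 9243 + (-8 + √(63 - 8)) = 9243 + (-8 + √55) = 9235 + √55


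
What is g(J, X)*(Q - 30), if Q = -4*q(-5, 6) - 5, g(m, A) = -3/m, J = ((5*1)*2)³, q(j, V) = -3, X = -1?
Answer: 69/1000 ≈ 0.069000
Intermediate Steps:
J = 1000 (J = (5*2)³ = 10³ = 1000)
Q = 7 (Q = -4*(-3) - 5 = 12 - 5 = 7)
g(J, X)*(Q - 30) = (-3/1000)*(7 - 30) = -3*1/1000*(-23) = -3/1000*(-23) = 69/1000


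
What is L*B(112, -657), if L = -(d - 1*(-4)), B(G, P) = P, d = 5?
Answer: 5913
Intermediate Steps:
L = -9 (L = -(5 - 1*(-4)) = -(5 + 4) = -1*9 = -9)
L*B(112, -657) = -9*(-657) = 5913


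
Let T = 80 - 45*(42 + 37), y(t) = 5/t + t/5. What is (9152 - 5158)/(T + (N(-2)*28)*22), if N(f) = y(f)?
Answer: -19970/26307 ≈ -0.75911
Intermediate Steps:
y(t) = 5/t + t/5 (y(t) = 5/t + t*(⅕) = 5/t + t/5)
N(f) = 5/f + f/5
T = -3475 (T = 80 - 45*79 = 80 - 3555 = -3475)
(9152 - 5158)/(T + (N(-2)*28)*22) = (9152 - 5158)/(-3475 + ((5/(-2) + (⅕)*(-2))*28)*22) = 3994/(-3475 + ((5*(-½) - ⅖)*28)*22) = 3994/(-3475 + ((-5/2 - ⅖)*28)*22) = 3994/(-3475 - 29/10*28*22) = 3994/(-3475 - 406/5*22) = 3994/(-3475 - 8932/5) = 3994/(-26307/5) = 3994*(-5/26307) = -19970/26307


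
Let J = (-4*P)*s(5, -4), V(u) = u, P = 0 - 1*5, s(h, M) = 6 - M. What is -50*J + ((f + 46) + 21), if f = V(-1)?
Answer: -9934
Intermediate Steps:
P = -5 (P = 0 - 5 = -5)
f = -1
J = 200 (J = (-4*(-5))*(6 - 1*(-4)) = 20*(6 + 4) = 20*10 = 200)
-50*J + ((f + 46) + 21) = -50*200 + ((-1 + 46) + 21) = -10000 + (45 + 21) = -10000 + 66 = -9934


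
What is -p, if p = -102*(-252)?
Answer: -25704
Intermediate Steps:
p = 25704
-p = -1*25704 = -25704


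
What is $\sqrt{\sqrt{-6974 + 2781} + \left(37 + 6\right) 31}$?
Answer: $\sqrt{1333 + i \sqrt{4193}} \approx 36.521 + 0.8865 i$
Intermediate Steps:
$\sqrt{\sqrt{-6974 + 2781} + \left(37 + 6\right) 31} = \sqrt{\sqrt{-4193} + 43 \cdot 31} = \sqrt{i \sqrt{4193} + 1333} = \sqrt{1333 + i \sqrt{4193}}$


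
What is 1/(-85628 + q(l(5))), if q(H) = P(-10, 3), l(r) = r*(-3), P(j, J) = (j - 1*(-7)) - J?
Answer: -1/85634 ≈ -1.1678e-5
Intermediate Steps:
P(j, J) = 7 + j - J (P(j, J) = (j + 7) - J = (7 + j) - J = 7 + j - J)
l(r) = -3*r
q(H) = -6 (q(H) = 7 - 10 - 1*3 = 7 - 10 - 3 = -6)
1/(-85628 + q(l(5))) = 1/(-85628 - 6) = 1/(-85634) = -1/85634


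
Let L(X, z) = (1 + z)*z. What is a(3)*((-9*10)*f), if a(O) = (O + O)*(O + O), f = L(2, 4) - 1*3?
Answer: -55080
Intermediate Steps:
L(X, z) = z*(1 + z)
f = 17 (f = 4*(1 + 4) - 1*3 = 4*5 - 3 = 20 - 3 = 17)
a(O) = 4*O² (a(O) = (2*O)*(2*O) = 4*O²)
a(3)*((-9*10)*f) = (4*3²)*(-9*10*17) = (4*9)*(-90*17) = 36*(-1530) = -55080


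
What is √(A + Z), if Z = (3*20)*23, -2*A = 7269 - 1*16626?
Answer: √24234/2 ≈ 77.836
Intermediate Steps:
A = 9357/2 (A = -(7269 - 1*16626)/2 = -(7269 - 16626)/2 = -½*(-9357) = 9357/2 ≈ 4678.5)
Z = 1380 (Z = 60*23 = 1380)
√(A + Z) = √(9357/2 + 1380) = √(12117/2) = √24234/2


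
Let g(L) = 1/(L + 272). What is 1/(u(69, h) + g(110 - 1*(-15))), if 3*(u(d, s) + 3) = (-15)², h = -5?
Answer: 397/28585 ≈ 0.013888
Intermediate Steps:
u(d, s) = 72 (u(d, s) = -3 + (⅓)*(-15)² = -3 + (⅓)*225 = -3 + 75 = 72)
g(L) = 1/(272 + L)
1/(u(69, h) + g(110 - 1*(-15))) = 1/(72 + 1/(272 + (110 - 1*(-15)))) = 1/(72 + 1/(272 + (110 + 15))) = 1/(72 + 1/(272 + 125)) = 1/(72 + 1/397) = 1/(28585/397) = 397/28585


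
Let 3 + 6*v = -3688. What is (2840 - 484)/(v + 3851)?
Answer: 14136/19415 ≈ 0.72810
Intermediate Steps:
v = -3691/6 (v = -½ + (⅙)*(-3688) = -½ - 1844/3 = -3691/6 ≈ -615.17)
(2840 - 484)/(v + 3851) = (2840 - 484)/(-3691/6 + 3851) = 2356/(19415/6) = 2356*(6/19415) = 14136/19415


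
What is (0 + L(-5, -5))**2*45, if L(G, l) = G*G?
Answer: 28125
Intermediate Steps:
L(G, l) = G**2
(0 + L(-5, -5))**2*45 = (0 + (-5)**2)**2*45 = (0 + 25)**2*45 = 25**2*45 = 625*45 = 28125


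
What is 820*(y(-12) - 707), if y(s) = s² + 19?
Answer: -446080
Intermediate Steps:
y(s) = 19 + s²
820*(y(-12) - 707) = 820*((19 + (-12)²) - 707) = 820*((19 + 144) - 707) = 820*(163 - 707) = 820*(-544) = -446080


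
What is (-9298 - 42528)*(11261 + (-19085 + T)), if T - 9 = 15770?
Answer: -412275830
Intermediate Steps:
T = 15779 (T = 9 + 15770 = 15779)
(-9298 - 42528)*(11261 + (-19085 + T)) = (-9298 - 42528)*(11261 + (-19085 + 15779)) = -51826*(11261 - 3306) = -51826*7955 = -412275830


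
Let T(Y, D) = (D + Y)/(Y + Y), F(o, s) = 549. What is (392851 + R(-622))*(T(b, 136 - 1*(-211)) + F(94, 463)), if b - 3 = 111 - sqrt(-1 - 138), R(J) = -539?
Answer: 2839342995988/13135 + 68066132*I*sqrt(139)/13135 ≈ 2.1617e+8 + 61095.0*I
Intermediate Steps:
b = 114 - I*sqrt(139) (b = 3 + (111 - sqrt(-1 - 138)) = 3 + (111 - sqrt(-139)) = 3 + (111 - I*sqrt(139)) = 114 - I*sqrt(139) ≈ 114.0 - 11.79*I)
T(Y, D) = (D + Y)/(2*Y) (T(Y, D) = (D + Y)/((2*Y)) = (D + Y)*(1/(2*Y)) = (D + Y)/(2*Y))
(392851 + R(-622))*(T(b, 136 - 1*(-211)) + F(94, 463)) = (392851 - 539)*(((136 - 1*(-211)) + (114 - I*sqrt(139)))/(2*(114 - I*sqrt(139))) + 549) = 392312*(((136 + 211) + (114 - I*sqrt(139)))/(2*(114 - I*sqrt(139))) + 549) = 392312*((347 + (114 - I*sqrt(139)))/(2*(114 - I*sqrt(139))) + 549) = 392312*((461 - I*sqrt(139))/(2*(114 - I*sqrt(139))) + 549) = 392312*(549 + (461 - I*sqrt(139))/(2*(114 - I*sqrt(139)))) = 215379288 + 196156*(461 - I*sqrt(139))/(114 - I*sqrt(139))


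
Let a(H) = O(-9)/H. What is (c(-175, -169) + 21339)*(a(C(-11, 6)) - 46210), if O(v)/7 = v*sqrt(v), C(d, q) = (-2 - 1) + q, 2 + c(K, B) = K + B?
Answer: -970086530 - 1322559*I ≈ -9.7009e+8 - 1.3226e+6*I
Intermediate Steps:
c(K, B) = -2 + B + K (c(K, B) = -2 + (K + B) = -2 + (B + K) = -2 + B + K)
C(d, q) = -3 + q
O(v) = 7*v**(3/2) (O(v) = 7*(v*sqrt(v)) = 7*v**(3/2))
a(H) = -189*I/H (a(H) = (7*(-9)**(3/2))/H = (7*(-27*I))/H = (-189*I)/H = -189*I/H)
(c(-175, -169) + 21339)*(a(C(-11, 6)) - 46210) = ((-2 - 169 - 175) + 21339)*(-189*I/(-3 + 6) - 46210) = (-346 + 21339)*(-189*I/3 - 46210) = 20993*(-189*I*1/3 - 46210) = 20993*(-63*I - 46210) = 20993*(-46210 - 63*I) = -970086530 - 1322559*I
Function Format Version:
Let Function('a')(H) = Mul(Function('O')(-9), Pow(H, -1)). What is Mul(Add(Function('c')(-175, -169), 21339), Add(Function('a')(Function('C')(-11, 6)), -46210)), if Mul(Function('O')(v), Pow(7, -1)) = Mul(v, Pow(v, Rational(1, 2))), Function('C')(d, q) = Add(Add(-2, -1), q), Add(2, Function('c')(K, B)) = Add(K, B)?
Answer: Add(-970086530, Mul(-1322559, I)) ≈ Add(-9.7009e+8, Mul(-1.3226e+6, I))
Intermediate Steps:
Function('c')(K, B) = Add(-2, B, K) (Function('c')(K, B) = Add(-2, Add(K, B)) = Add(-2, Add(B, K)) = Add(-2, B, K))
Function('C')(d, q) = Add(-3, q)
Function('O')(v) = Mul(7, Pow(v, Rational(3, 2))) (Function('O')(v) = Mul(7, Mul(v, Pow(v, Rational(1, 2)))) = Mul(7, Pow(v, Rational(3, 2))))
Function('a')(H) = Mul(-189, I, Pow(H, -1)) (Function('a')(H) = Mul(Mul(7, Pow(-9, Rational(3, 2))), Pow(H, -1)) = Mul(Mul(7, Mul(-27, I)), Pow(H, -1)) = Mul(Mul(-189, I), Pow(H, -1)) = Mul(-189, I, Pow(H, -1)))
Mul(Add(Function('c')(-175, -169), 21339), Add(Function('a')(Function('C')(-11, 6)), -46210)) = Mul(Add(Add(-2, -169, -175), 21339), Add(Mul(-189, I, Pow(Add(-3, 6), -1)), -46210)) = Mul(Add(-346, 21339), Add(Mul(-189, I, Pow(3, -1)), -46210)) = Mul(20993, Add(Mul(-189, I, Rational(1, 3)), -46210)) = Mul(20993, Add(Mul(-63, I), -46210)) = Mul(20993, Add(-46210, Mul(-63, I))) = Add(-970086530, Mul(-1322559, I))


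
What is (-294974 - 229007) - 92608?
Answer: -616589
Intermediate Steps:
(-294974 - 229007) - 92608 = -523981 - 92608 = -616589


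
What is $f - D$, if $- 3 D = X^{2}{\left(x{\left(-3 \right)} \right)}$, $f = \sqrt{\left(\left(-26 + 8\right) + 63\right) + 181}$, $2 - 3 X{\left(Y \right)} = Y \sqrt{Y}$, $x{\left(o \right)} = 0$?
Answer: $\frac{4}{27} + \sqrt{226} \approx 15.181$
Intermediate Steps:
$X{\left(Y \right)} = \frac{2}{3} - \frac{Y^{\frac{3}{2}}}{3}$ ($X{\left(Y \right)} = \frac{2}{3} - \frac{Y \sqrt{Y}}{3} = \frac{2}{3} - \frac{Y^{\frac{3}{2}}}{3}$)
$f = \sqrt{226}$ ($f = \sqrt{\left(-18 + 63\right) + 181} = \sqrt{45 + 181} = \sqrt{226} \approx 15.033$)
$D = - \frac{4}{27}$ ($D = - \frac{\left(\frac{2}{3} - \frac{0^{\frac{3}{2}}}{3}\right)^{2}}{3} = - \frac{\left(\frac{2}{3} - 0\right)^{2}}{3} = - \frac{\left(\frac{2}{3} + 0\right)^{2}}{3} = - \frac{\left(\frac{2}{3}\right)^{2}}{3} = \left(- \frac{1}{3}\right) \frac{4}{9} = - \frac{4}{27} \approx -0.14815$)
$f - D = \sqrt{226} - - \frac{4}{27} = \sqrt{226} + \frac{4}{27} = \frac{4}{27} + \sqrt{226}$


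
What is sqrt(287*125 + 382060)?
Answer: sqrt(417935) ≈ 646.48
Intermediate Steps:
sqrt(287*125 + 382060) = sqrt(35875 + 382060) = sqrt(417935)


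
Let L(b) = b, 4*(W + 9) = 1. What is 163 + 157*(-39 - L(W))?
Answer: -18345/4 ≈ -4586.3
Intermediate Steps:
W = -35/4 (W = -9 + (1/4)*1 = -9 + 1/4 = -35/4 ≈ -8.7500)
163 + 157*(-39 - L(W)) = 163 + 157*(-39 - 1*(-35/4)) = 163 + 157*(-39 + 35/4) = 163 + 157*(-121/4) = 163 - 18997/4 = -18345/4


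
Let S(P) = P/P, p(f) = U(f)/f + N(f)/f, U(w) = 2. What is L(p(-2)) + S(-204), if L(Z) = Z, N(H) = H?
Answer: 1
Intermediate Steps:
p(f) = 1 + 2/f (p(f) = 2/f + f/f = 2/f + 1 = 1 + 2/f)
S(P) = 1
L(p(-2)) + S(-204) = (2 - 2)/(-2) + 1 = -½*0 + 1 = 0 + 1 = 1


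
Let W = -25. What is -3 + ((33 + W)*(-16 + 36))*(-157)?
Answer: -25123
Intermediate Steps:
-3 + ((33 + W)*(-16 + 36))*(-157) = -3 + ((33 - 25)*(-16 + 36))*(-157) = -3 + (8*20)*(-157) = -3 + 160*(-157) = -3 - 25120 = -25123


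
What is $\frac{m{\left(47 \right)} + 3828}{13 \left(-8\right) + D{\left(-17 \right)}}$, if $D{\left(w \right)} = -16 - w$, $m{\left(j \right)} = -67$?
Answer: $- \frac{3761}{103} \approx -36.515$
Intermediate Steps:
$\frac{m{\left(47 \right)} + 3828}{13 \left(-8\right) + D{\left(-17 \right)}} = \frac{-67 + 3828}{13 \left(-8\right) - -1} = \frac{3761}{-104 + \left(-16 + 17\right)} = \frac{3761}{-104 + 1} = \frac{3761}{-103} = 3761 \left(- \frac{1}{103}\right) = - \frac{3761}{103}$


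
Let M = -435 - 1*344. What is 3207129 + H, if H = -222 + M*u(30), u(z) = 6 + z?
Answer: 3178863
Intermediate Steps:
M = -779 (M = -435 - 344 = -779)
H = -28266 (H = -222 - 779*(6 + 30) = -222 - 779*36 = -222 - 28044 = -28266)
3207129 + H = 3207129 - 28266 = 3178863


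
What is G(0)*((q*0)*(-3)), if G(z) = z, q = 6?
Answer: 0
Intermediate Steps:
G(0)*((q*0)*(-3)) = 0*((6*0)*(-3)) = 0*(0*(-3)) = 0*0 = 0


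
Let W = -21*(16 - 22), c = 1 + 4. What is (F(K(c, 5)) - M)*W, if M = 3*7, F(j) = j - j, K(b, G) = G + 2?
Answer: -2646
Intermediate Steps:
c = 5
K(b, G) = 2 + G
F(j) = 0
M = 21
W = 126 (W = -21*(-6) = 126)
(F(K(c, 5)) - M)*W = (0 - 1*21)*126 = (0 - 21)*126 = -21*126 = -2646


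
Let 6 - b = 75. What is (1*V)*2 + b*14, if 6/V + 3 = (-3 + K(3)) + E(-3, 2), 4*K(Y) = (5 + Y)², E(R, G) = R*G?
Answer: -963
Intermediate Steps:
E(R, G) = G*R
b = -69 (b = 6 - 1*75 = 6 - 75 = -69)
K(Y) = (5 + Y)²/4
V = 3/2 (V = 6/(-3 + ((-3 + (5 + 3)²/4) + 2*(-3))) = 6/(-3 + ((-3 + (¼)*8²) - 6)) = 6/(-3 + ((-3 + (¼)*64) - 6)) = 6/(-3 + ((-3 + 16) - 6)) = 6/(-3 + (13 - 6)) = 6/(-3 + 7) = 6/4 = 6*(¼) = 3/2 ≈ 1.5000)
(1*V)*2 + b*14 = (1*(3/2))*2 - 69*14 = (3/2)*2 - 966 = 3 - 966 = -963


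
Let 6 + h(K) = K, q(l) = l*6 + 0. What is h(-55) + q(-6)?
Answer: -97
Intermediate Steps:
q(l) = 6*l (q(l) = 6*l + 0 = 6*l)
h(K) = -6 + K
h(-55) + q(-6) = (-6 - 55) + 6*(-6) = -61 - 36 = -97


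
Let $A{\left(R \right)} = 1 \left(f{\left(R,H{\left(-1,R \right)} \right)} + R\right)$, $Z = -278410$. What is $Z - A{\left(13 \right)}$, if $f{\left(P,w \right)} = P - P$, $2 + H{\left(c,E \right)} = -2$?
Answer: $-278423$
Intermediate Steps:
$H{\left(c,E \right)} = -4$ ($H{\left(c,E \right)} = -2 - 2 = -4$)
$f{\left(P,w \right)} = 0$
$A{\left(R \right)} = R$ ($A{\left(R \right)} = 1 \left(0 + R\right) = 1 R = R$)
$Z - A{\left(13 \right)} = -278410 - 13 = -278423$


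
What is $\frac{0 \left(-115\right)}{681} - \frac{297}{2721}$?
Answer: $- \frac{99}{907} \approx -0.10915$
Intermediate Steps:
$\frac{0 \left(-115\right)}{681} - \frac{297}{2721} = 0 \cdot \frac{1}{681} - \frac{99}{907} = 0 - \frac{99}{907} = - \frac{99}{907}$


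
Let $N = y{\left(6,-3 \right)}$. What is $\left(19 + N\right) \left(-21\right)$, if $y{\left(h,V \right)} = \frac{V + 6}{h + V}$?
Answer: $-420$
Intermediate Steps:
$y{\left(h,V \right)} = \frac{6 + V}{V + h}$
$N = 1$ ($N = \frac{6 - 3}{-3 + 6} = \frac{1}{3} \cdot 3 = 1$)
$\left(19 + N\right) \left(-21\right) = \left(19 + 1\right) \left(-21\right) = 20 \left(-21\right) = -420$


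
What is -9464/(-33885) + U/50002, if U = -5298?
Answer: 146848099/847158885 ≈ 0.17334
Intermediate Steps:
-9464/(-33885) + U/50002 = -9464/(-33885) - 5298/50002 = -9464*(-1/33885) - 5298*1/50002 = 9464/33885 - 2649/25001 = 146848099/847158885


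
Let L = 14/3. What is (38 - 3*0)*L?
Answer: 532/3 ≈ 177.33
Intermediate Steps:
L = 14/3 (L = 14*(1/3) = 14/3 ≈ 4.6667)
(38 - 3*0)*L = (38 - 3*0)*(14/3) = (38 + 0)*(14/3) = 38*(14/3) = 532/3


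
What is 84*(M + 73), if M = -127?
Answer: -4536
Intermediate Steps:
84*(M + 73) = 84*(-127 + 73) = 84*(-54) = -4536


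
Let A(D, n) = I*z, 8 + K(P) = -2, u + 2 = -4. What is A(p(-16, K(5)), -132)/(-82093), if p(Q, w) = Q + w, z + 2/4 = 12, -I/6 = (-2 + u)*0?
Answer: 0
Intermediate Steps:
u = -6 (u = -2 - 4 = -6)
K(P) = -10 (K(P) = -8 - 2 = -10)
I = 0 (I = -6*(-2 - 6)*0 = -(-48)*0 = -6*0 = 0)
z = 23/2 (z = -½ + 12 = 23/2 ≈ 11.500)
A(D, n) = 0 (A(D, n) = 0*(23/2) = 0)
A(p(-16, K(5)), -132)/(-82093) = 0/(-82093) = 0*(-1/82093) = 0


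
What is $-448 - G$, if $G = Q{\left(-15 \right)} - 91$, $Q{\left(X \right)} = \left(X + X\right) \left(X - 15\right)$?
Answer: $-1257$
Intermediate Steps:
$Q{\left(X \right)} = 2 X \left(-15 + X\right)$
$G = 809$ ($G = 2 \left(-15\right) \left(-15 - 15\right) - 91 = 2 \left(-15\right) \left(-30\right) - 91 = 900 - 91 = 809$)
$-448 - G = -448 - 809 = -1257$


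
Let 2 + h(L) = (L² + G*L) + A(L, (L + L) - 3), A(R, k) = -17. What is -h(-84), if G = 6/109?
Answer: -766529/109 ≈ -7032.4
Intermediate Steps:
G = 6/109 (G = 6*(1/109) = 6/109 ≈ 0.055046)
h(L) = -19 + L² + 6*L/109 (h(L) = -2 + ((L² + 6*L/109) - 17) = -2 + (-17 + L² + 6*L/109) = -19 + L² + 6*L/109)
-h(-84) = -(-19 + (-84)² + (6/109)*(-84)) = -(-19 + 7056 - 504/109) = -1*766529/109 = -766529/109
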